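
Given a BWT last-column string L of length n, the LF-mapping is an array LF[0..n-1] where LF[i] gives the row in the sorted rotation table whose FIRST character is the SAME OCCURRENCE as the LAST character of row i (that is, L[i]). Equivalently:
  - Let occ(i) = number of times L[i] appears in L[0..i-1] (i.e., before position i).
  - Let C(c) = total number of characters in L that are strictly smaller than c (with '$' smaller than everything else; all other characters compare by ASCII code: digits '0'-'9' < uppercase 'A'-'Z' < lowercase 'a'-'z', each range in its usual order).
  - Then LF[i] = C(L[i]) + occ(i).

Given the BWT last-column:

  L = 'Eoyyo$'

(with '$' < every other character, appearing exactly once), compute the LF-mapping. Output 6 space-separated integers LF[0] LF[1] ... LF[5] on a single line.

Answer: 1 2 4 5 3 0

Derivation:
Char counts: '$':1, 'E':1, 'o':2, 'y':2
C (first-col start): C('$')=0, C('E')=1, C('o')=2, C('y')=4
L[0]='E': occ=0, LF[0]=C('E')+0=1+0=1
L[1]='o': occ=0, LF[1]=C('o')+0=2+0=2
L[2]='y': occ=0, LF[2]=C('y')+0=4+0=4
L[3]='y': occ=1, LF[3]=C('y')+1=4+1=5
L[4]='o': occ=1, LF[4]=C('o')+1=2+1=3
L[5]='$': occ=0, LF[5]=C('$')+0=0+0=0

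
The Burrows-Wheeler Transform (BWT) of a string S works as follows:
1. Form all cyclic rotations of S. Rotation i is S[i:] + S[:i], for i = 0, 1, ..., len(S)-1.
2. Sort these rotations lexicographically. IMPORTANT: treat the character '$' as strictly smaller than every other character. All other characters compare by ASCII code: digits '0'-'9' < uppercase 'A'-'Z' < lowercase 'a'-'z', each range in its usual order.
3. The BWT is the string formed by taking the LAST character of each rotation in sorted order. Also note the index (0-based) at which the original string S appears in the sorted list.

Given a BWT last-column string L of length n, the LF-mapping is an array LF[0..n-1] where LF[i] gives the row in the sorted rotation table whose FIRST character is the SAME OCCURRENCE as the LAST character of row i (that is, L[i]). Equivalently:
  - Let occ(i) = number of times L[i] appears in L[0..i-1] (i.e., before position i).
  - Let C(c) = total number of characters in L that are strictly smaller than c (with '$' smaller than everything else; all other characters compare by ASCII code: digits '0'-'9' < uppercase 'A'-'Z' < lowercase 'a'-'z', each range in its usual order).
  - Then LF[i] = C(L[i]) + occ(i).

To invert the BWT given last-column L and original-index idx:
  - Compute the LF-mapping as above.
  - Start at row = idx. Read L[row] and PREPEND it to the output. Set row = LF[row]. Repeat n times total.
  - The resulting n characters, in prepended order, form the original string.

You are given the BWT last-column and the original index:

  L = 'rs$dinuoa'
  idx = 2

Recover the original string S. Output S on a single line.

Answer: dinosaur$

Derivation:
LF mapping: 6 7 0 2 3 4 8 5 1
Walk LF starting at row 2, prepending L[row]:
  step 1: row=2, L[2]='$', prepend. Next row=LF[2]=0
  step 2: row=0, L[0]='r', prepend. Next row=LF[0]=6
  step 3: row=6, L[6]='u', prepend. Next row=LF[6]=8
  step 4: row=8, L[8]='a', prepend. Next row=LF[8]=1
  step 5: row=1, L[1]='s', prepend. Next row=LF[1]=7
  step 6: row=7, L[7]='o', prepend. Next row=LF[7]=5
  step 7: row=5, L[5]='n', prepend. Next row=LF[5]=4
  step 8: row=4, L[4]='i', prepend. Next row=LF[4]=3
  step 9: row=3, L[3]='d', prepend. Next row=LF[3]=2
Reversed output: dinosaur$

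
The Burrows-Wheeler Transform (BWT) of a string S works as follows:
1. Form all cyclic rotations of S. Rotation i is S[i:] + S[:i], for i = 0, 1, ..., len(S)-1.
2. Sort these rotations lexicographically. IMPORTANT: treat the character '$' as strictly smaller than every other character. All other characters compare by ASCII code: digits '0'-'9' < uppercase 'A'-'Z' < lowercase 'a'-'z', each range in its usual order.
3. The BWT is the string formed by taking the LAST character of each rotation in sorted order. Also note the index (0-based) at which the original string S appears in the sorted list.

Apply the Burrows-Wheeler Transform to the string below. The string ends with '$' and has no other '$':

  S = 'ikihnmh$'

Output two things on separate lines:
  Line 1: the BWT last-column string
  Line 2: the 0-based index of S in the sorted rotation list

Answer: hmik$inh
4

Derivation:
All 8 rotations (rotation i = S[i:]+S[:i]):
  rot[0] = ikihnmh$
  rot[1] = kihnmh$i
  rot[2] = ihnmh$ik
  rot[3] = hnmh$iki
  rot[4] = nmh$ikih
  rot[5] = mh$ikihn
  rot[6] = h$ikihnm
  rot[7] = $ikihnmh
Sorted (with $ < everything):
  sorted[0] = $ikihnmh  (last char: 'h')
  sorted[1] = h$ikihnm  (last char: 'm')
  sorted[2] = hnmh$iki  (last char: 'i')
  sorted[3] = ihnmh$ik  (last char: 'k')
  sorted[4] = ikihnmh$  (last char: '$')
  sorted[5] = kihnmh$i  (last char: 'i')
  sorted[6] = mh$ikihn  (last char: 'n')
  sorted[7] = nmh$ikih  (last char: 'h')
Last column: hmik$inh
Original string S is at sorted index 4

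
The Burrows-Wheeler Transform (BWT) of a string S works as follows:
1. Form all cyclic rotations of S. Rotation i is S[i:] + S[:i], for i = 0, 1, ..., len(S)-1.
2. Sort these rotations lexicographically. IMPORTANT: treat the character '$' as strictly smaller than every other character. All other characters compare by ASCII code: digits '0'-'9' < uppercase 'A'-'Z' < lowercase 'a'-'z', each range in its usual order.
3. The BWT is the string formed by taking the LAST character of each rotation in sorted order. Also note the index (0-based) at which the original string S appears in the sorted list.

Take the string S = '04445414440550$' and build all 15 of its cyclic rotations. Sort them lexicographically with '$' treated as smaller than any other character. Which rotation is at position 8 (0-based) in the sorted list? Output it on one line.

All 15 rotations (rotation i = S[i:]+S[:i]):
  rot[0] = 04445414440550$
  rot[1] = 4445414440550$0
  rot[2] = 445414440550$04
  rot[3] = 45414440550$044
  rot[4] = 5414440550$0444
  rot[5] = 414440550$04445
  rot[6] = 14440550$044454
  rot[7] = 4440550$0444541
  rot[8] = 440550$04445414
  rot[9] = 40550$044454144
  rot[10] = 0550$0444541444
  rot[11] = 550$04445414440
  rot[12] = 50$044454144405
  rot[13] = 0$0444541444055
  rot[14] = $04445414440550
Sorted (with $ < everything):
  sorted[0] = $04445414440550
  sorted[1] = 0$0444541444055
  sorted[2] = 04445414440550$
  sorted[3] = 0550$0444541444
  sorted[4] = 14440550$044454
  sorted[5] = 40550$044454144
  sorted[6] = 414440550$04445
  sorted[7] = 440550$04445414
  sorted[8] = 4440550$0444541
  sorted[9] = 4445414440550$0
  sorted[10] = 445414440550$04
  sorted[11] = 45414440550$044
  sorted[12] = 50$044454144405
  sorted[13] = 5414440550$0444
  sorted[14] = 550$04445414440
sorted[8] = 4440550$0444541

Answer: 4440550$0444541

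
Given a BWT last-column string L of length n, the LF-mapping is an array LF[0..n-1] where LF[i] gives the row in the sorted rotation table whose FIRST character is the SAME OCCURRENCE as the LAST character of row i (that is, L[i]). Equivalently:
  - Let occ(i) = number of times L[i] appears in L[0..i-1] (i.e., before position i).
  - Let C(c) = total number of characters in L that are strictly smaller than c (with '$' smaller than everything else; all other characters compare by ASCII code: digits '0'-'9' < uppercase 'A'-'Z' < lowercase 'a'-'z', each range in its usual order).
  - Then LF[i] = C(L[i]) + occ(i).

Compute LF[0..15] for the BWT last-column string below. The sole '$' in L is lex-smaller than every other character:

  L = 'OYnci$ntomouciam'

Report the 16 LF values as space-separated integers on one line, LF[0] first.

Char counts: '$':1, 'O':1, 'Y':1, 'a':1, 'c':2, 'i':2, 'm':2, 'n':2, 'o':2, 't':1, 'u':1
C (first-col start): C('$')=0, C('O')=1, C('Y')=2, C('a')=3, C('c')=4, C('i')=6, C('m')=8, C('n')=10, C('o')=12, C('t')=14, C('u')=15
L[0]='O': occ=0, LF[0]=C('O')+0=1+0=1
L[1]='Y': occ=0, LF[1]=C('Y')+0=2+0=2
L[2]='n': occ=0, LF[2]=C('n')+0=10+0=10
L[3]='c': occ=0, LF[3]=C('c')+0=4+0=4
L[4]='i': occ=0, LF[4]=C('i')+0=6+0=6
L[5]='$': occ=0, LF[5]=C('$')+0=0+0=0
L[6]='n': occ=1, LF[6]=C('n')+1=10+1=11
L[7]='t': occ=0, LF[7]=C('t')+0=14+0=14
L[8]='o': occ=0, LF[8]=C('o')+0=12+0=12
L[9]='m': occ=0, LF[9]=C('m')+0=8+0=8
L[10]='o': occ=1, LF[10]=C('o')+1=12+1=13
L[11]='u': occ=0, LF[11]=C('u')+0=15+0=15
L[12]='c': occ=1, LF[12]=C('c')+1=4+1=5
L[13]='i': occ=1, LF[13]=C('i')+1=6+1=7
L[14]='a': occ=0, LF[14]=C('a')+0=3+0=3
L[15]='m': occ=1, LF[15]=C('m')+1=8+1=9

Answer: 1 2 10 4 6 0 11 14 12 8 13 15 5 7 3 9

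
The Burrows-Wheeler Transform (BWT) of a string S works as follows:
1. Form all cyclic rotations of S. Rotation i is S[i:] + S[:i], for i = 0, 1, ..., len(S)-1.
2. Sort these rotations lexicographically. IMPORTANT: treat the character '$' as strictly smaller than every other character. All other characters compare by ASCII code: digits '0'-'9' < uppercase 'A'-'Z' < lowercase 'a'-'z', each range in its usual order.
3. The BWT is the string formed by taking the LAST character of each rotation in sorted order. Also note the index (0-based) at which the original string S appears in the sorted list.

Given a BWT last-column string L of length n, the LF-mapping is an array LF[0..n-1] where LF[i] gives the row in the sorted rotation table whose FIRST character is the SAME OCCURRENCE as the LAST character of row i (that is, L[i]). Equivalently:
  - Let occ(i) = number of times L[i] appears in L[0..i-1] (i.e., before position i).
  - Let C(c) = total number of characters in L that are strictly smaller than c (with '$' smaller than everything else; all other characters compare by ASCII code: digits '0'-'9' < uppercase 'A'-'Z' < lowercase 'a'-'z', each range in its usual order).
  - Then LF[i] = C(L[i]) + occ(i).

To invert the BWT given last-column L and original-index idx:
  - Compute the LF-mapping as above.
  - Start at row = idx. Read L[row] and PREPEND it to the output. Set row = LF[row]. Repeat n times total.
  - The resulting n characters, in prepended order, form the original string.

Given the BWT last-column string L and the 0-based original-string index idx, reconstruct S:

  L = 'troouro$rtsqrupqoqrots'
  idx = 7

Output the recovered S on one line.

LF mapping: 17 10 1 2 20 11 3 0 12 18 15 7 13 21 6 8 4 9 14 5 19 16
Walk LF starting at row 7, prepending L[row]:
  step 1: row=7, L[7]='$', prepend. Next row=LF[7]=0
  step 2: row=0, L[0]='t', prepend. Next row=LF[0]=17
  step 3: row=17, L[17]='q', prepend. Next row=LF[17]=9
  step 4: row=9, L[9]='t', prepend. Next row=LF[9]=18
  step 5: row=18, L[18]='r', prepend. Next row=LF[18]=14
  step 6: row=14, L[14]='p', prepend. Next row=LF[14]=6
  step 7: row=6, L[6]='o', prepend. Next row=LF[6]=3
  step 8: row=3, L[3]='o', prepend. Next row=LF[3]=2
  step 9: row=2, L[2]='o', prepend. Next row=LF[2]=1
  step 10: row=1, L[1]='r', prepend. Next row=LF[1]=10
  step 11: row=10, L[10]='s', prepend. Next row=LF[10]=15
  step 12: row=15, L[15]='q', prepend. Next row=LF[15]=8
  step 13: row=8, L[8]='r', prepend. Next row=LF[8]=12
  step 14: row=12, L[12]='r', prepend. Next row=LF[12]=13
  step 15: row=13, L[13]='u', prepend. Next row=LF[13]=21
  step 16: row=21, L[21]='s', prepend. Next row=LF[21]=16
  step 17: row=16, L[16]='o', prepend. Next row=LF[16]=4
  step 18: row=4, L[4]='u', prepend. Next row=LF[4]=20
  step 19: row=20, L[20]='t', prepend. Next row=LF[20]=19
  step 20: row=19, L[19]='o', prepend. Next row=LF[19]=5
  step 21: row=5, L[5]='r', prepend. Next row=LF[5]=11
  step 22: row=11, L[11]='q', prepend. Next row=LF[11]=7
Reversed output: qrotuosurrqsroooprtqt$

Answer: qrotuosurrqsroooprtqt$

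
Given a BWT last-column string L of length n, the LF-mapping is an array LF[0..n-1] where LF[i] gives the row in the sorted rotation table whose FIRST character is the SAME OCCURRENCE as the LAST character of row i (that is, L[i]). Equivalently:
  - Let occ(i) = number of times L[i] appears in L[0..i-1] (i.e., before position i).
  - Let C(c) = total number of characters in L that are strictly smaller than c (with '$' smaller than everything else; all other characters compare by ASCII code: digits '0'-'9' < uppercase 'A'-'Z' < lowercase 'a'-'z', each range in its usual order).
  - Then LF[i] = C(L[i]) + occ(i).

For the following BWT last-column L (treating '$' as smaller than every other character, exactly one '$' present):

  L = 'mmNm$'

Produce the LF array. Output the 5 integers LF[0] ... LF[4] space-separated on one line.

Char counts: '$':1, 'N':1, 'm':3
C (first-col start): C('$')=0, C('N')=1, C('m')=2
L[0]='m': occ=0, LF[0]=C('m')+0=2+0=2
L[1]='m': occ=1, LF[1]=C('m')+1=2+1=3
L[2]='N': occ=0, LF[2]=C('N')+0=1+0=1
L[3]='m': occ=2, LF[3]=C('m')+2=2+2=4
L[4]='$': occ=0, LF[4]=C('$')+0=0+0=0

Answer: 2 3 1 4 0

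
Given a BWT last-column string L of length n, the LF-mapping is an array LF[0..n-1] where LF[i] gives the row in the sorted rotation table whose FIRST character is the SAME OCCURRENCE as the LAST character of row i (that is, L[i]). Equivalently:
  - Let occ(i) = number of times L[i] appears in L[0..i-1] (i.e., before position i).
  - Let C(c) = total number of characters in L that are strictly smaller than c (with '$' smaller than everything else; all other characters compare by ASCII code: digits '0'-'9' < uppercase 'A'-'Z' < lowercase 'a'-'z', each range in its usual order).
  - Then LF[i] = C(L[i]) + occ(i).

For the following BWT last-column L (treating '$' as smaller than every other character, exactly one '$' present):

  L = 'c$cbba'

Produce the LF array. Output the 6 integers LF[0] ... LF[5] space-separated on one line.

Answer: 4 0 5 2 3 1

Derivation:
Char counts: '$':1, 'a':1, 'b':2, 'c':2
C (first-col start): C('$')=0, C('a')=1, C('b')=2, C('c')=4
L[0]='c': occ=0, LF[0]=C('c')+0=4+0=4
L[1]='$': occ=0, LF[1]=C('$')+0=0+0=0
L[2]='c': occ=1, LF[2]=C('c')+1=4+1=5
L[3]='b': occ=0, LF[3]=C('b')+0=2+0=2
L[4]='b': occ=1, LF[4]=C('b')+1=2+1=3
L[5]='a': occ=0, LF[5]=C('a')+0=1+0=1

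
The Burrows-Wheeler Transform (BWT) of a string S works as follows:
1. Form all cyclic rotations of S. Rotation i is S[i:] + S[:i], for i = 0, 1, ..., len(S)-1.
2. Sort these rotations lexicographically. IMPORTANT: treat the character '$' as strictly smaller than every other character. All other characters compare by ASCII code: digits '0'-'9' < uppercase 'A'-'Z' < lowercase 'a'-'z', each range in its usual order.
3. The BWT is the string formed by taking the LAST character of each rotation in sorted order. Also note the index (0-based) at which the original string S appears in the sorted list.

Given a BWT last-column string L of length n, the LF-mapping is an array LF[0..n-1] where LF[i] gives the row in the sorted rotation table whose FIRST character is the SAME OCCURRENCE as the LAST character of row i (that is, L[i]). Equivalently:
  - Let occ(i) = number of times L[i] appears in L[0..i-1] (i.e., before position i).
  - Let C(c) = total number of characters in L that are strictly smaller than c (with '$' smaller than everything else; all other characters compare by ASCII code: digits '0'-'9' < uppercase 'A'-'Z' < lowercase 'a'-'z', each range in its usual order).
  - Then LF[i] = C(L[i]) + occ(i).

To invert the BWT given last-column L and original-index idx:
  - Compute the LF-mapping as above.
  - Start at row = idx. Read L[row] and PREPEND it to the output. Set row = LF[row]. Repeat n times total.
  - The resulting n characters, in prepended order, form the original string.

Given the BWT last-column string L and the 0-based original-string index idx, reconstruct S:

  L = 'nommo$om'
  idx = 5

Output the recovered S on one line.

Answer: ommmoon$

Derivation:
LF mapping: 4 5 1 2 6 0 7 3
Walk LF starting at row 5, prepending L[row]:
  step 1: row=5, L[5]='$', prepend. Next row=LF[5]=0
  step 2: row=0, L[0]='n', prepend. Next row=LF[0]=4
  step 3: row=4, L[4]='o', prepend. Next row=LF[4]=6
  step 4: row=6, L[6]='o', prepend. Next row=LF[6]=7
  step 5: row=7, L[7]='m', prepend. Next row=LF[7]=3
  step 6: row=3, L[3]='m', prepend. Next row=LF[3]=2
  step 7: row=2, L[2]='m', prepend. Next row=LF[2]=1
  step 8: row=1, L[1]='o', prepend. Next row=LF[1]=5
Reversed output: ommmoon$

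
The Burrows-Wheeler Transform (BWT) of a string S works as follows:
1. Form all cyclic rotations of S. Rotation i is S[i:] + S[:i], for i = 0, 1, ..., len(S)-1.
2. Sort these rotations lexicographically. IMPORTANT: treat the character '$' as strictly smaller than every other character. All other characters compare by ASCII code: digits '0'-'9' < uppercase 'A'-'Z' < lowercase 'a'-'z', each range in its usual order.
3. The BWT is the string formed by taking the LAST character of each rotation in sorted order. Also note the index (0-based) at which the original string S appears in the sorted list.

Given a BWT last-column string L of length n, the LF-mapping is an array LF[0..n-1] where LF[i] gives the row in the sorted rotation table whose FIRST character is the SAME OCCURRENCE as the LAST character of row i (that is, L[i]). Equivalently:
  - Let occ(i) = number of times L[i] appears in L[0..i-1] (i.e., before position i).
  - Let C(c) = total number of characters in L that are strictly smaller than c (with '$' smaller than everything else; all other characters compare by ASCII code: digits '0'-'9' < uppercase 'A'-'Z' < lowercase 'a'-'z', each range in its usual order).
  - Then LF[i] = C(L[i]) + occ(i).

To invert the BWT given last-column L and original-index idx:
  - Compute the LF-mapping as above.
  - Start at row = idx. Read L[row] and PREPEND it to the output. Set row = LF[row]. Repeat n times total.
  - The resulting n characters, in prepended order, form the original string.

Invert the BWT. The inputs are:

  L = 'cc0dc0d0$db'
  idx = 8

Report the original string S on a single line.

Answer: d0cbddc00c$

Derivation:
LF mapping: 5 6 1 8 7 2 9 3 0 10 4
Walk LF starting at row 8, prepending L[row]:
  step 1: row=8, L[8]='$', prepend. Next row=LF[8]=0
  step 2: row=0, L[0]='c', prepend. Next row=LF[0]=5
  step 3: row=5, L[5]='0', prepend. Next row=LF[5]=2
  step 4: row=2, L[2]='0', prepend. Next row=LF[2]=1
  step 5: row=1, L[1]='c', prepend. Next row=LF[1]=6
  step 6: row=6, L[6]='d', prepend. Next row=LF[6]=9
  step 7: row=9, L[9]='d', prepend. Next row=LF[9]=10
  step 8: row=10, L[10]='b', prepend. Next row=LF[10]=4
  step 9: row=4, L[4]='c', prepend. Next row=LF[4]=7
  step 10: row=7, L[7]='0', prepend. Next row=LF[7]=3
  step 11: row=3, L[3]='d', prepend. Next row=LF[3]=8
Reversed output: d0cbddc00c$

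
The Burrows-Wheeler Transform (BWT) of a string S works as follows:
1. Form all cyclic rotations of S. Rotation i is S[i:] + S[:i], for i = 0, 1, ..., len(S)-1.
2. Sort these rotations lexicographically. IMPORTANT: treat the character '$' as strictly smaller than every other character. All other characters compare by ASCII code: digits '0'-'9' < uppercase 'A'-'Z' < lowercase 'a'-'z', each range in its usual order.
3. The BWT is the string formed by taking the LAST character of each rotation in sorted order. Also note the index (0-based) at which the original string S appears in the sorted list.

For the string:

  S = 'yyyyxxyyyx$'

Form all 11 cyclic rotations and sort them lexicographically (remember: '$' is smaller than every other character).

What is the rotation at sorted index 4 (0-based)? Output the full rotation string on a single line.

All 11 rotations (rotation i = S[i:]+S[:i]):
  rot[0] = yyyyxxyyyx$
  rot[1] = yyyxxyyyx$y
  rot[2] = yyxxyyyx$yy
  rot[3] = yxxyyyx$yyy
  rot[4] = xxyyyx$yyyy
  rot[5] = xyyyx$yyyyx
  rot[6] = yyyx$yyyyxx
  rot[7] = yyx$yyyyxxy
  rot[8] = yx$yyyyxxyy
  rot[9] = x$yyyyxxyyy
  rot[10] = $yyyyxxyyyx
Sorted (with $ < everything):
  sorted[0] = $yyyyxxyyyx
  sorted[1] = x$yyyyxxyyy
  sorted[2] = xxyyyx$yyyy
  sorted[3] = xyyyx$yyyyx
  sorted[4] = yx$yyyyxxyy
  sorted[5] = yxxyyyx$yyy
  sorted[6] = yyx$yyyyxxy
  sorted[7] = yyxxyyyx$yy
  sorted[8] = yyyx$yyyyxx
  sorted[9] = yyyxxyyyx$y
  sorted[10] = yyyyxxyyyx$
sorted[4] = yx$yyyyxxyy

Answer: yx$yyyyxxyy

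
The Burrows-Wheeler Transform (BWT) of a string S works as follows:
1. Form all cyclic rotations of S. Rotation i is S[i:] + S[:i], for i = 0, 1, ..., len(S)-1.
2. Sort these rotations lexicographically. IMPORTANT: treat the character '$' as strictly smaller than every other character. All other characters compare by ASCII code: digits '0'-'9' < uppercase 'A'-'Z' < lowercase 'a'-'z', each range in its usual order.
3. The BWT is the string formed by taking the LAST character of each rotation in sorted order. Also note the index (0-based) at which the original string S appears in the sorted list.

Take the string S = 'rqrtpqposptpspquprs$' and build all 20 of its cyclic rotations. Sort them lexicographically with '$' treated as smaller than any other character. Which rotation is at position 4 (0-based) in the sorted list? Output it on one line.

All 20 rotations (rotation i = S[i:]+S[:i]):
  rot[0] = rqrtpqposptpspquprs$
  rot[1] = qrtpqposptpspquprs$r
  rot[2] = rtpqposptpspquprs$rq
  rot[3] = tpqposptpspquprs$rqr
  rot[4] = pqposptpspquprs$rqrt
  rot[5] = qposptpspquprs$rqrtp
  rot[6] = posptpspquprs$rqrtpq
  rot[7] = osptpspquprs$rqrtpqp
  rot[8] = sptpspquprs$rqrtpqpo
  rot[9] = ptpspquprs$rqrtpqpos
  rot[10] = tpspquprs$rqrtpqposp
  rot[11] = pspquprs$rqrtpqpospt
  rot[12] = spquprs$rqrtpqposptp
  rot[13] = pquprs$rqrtpqposptps
  rot[14] = quprs$rqrtpqposptpsp
  rot[15] = uprs$rqrtpqposptpspq
  rot[16] = prs$rqrtpqposptpspqu
  rot[17] = rs$rqrtpqposptpspqup
  rot[18] = s$rqrtpqposptpspqupr
  rot[19] = $rqrtpqposptpspquprs
Sorted (with $ < everything):
  sorted[0] = $rqrtpqposptpspquprs
  sorted[1] = osptpspquprs$rqrtpqp
  sorted[2] = posptpspquprs$rqrtpq
  sorted[3] = pqposptpspquprs$rqrt
  sorted[4] = pquprs$rqrtpqposptps
  sorted[5] = prs$rqrtpqposptpspqu
  sorted[6] = pspquprs$rqrtpqpospt
  sorted[7] = ptpspquprs$rqrtpqpos
  sorted[8] = qposptpspquprs$rqrtp
  sorted[9] = qrtpqposptpspquprs$r
  sorted[10] = quprs$rqrtpqposptpsp
  sorted[11] = rqrtpqposptpspquprs$
  sorted[12] = rs$rqrtpqposptpspqup
  sorted[13] = rtpqposptpspquprs$rq
  sorted[14] = s$rqrtpqposptpspqupr
  sorted[15] = spquprs$rqrtpqposptp
  sorted[16] = sptpspquprs$rqrtpqpo
  sorted[17] = tpqposptpspquprs$rqr
  sorted[18] = tpspquprs$rqrtpqposp
  sorted[19] = uprs$rqrtpqposptpspq
sorted[4] = pquprs$rqrtpqposptps

Answer: pquprs$rqrtpqposptps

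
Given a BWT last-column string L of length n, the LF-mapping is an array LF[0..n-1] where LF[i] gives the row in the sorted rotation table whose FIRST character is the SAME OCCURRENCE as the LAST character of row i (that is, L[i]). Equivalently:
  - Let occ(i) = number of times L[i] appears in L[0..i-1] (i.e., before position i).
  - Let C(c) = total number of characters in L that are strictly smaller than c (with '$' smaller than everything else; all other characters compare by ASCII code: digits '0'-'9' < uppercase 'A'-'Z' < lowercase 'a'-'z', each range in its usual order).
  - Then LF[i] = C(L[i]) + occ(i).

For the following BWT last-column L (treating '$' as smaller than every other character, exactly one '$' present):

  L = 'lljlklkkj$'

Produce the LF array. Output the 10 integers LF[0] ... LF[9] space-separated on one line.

Answer: 6 7 1 8 3 9 4 5 2 0

Derivation:
Char counts: '$':1, 'j':2, 'k':3, 'l':4
C (first-col start): C('$')=0, C('j')=1, C('k')=3, C('l')=6
L[0]='l': occ=0, LF[0]=C('l')+0=6+0=6
L[1]='l': occ=1, LF[1]=C('l')+1=6+1=7
L[2]='j': occ=0, LF[2]=C('j')+0=1+0=1
L[3]='l': occ=2, LF[3]=C('l')+2=6+2=8
L[4]='k': occ=0, LF[4]=C('k')+0=3+0=3
L[5]='l': occ=3, LF[5]=C('l')+3=6+3=9
L[6]='k': occ=1, LF[6]=C('k')+1=3+1=4
L[7]='k': occ=2, LF[7]=C('k')+2=3+2=5
L[8]='j': occ=1, LF[8]=C('j')+1=1+1=2
L[9]='$': occ=0, LF[9]=C('$')+0=0+0=0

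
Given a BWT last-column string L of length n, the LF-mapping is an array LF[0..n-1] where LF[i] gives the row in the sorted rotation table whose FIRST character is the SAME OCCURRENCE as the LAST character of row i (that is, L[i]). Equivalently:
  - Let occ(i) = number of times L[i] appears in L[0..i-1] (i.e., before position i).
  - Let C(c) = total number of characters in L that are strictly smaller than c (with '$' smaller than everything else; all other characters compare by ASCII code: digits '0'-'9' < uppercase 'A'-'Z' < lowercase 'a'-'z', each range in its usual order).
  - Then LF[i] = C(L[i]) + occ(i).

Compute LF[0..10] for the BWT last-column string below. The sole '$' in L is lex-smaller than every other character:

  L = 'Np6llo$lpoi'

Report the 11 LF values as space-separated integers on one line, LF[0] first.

Answer: 2 9 1 4 5 7 0 6 10 8 3

Derivation:
Char counts: '$':1, '6':1, 'N':1, 'i':1, 'l':3, 'o':2, 'p':2
C (first-col start): C('$')=0, C('6')=1, C('N')=2, C('i')=3, C('l')=4, C('o')=7, C('p')=9
L[0]='N': occ=0, LF[0]=C('N')+0=2+0=2
L[1]='p': occ=0, LF[1]=C('p')+0=9+0=9
L[2]='6': occ=0, LF[2]=C('6')+0=1+0=1
L[3]='l': occ=0, LF[3]=C('l')+0=4+0=4
L[4]='l': occ=1, LF[4]=C('l')+1=4+1=5
L[5]='o': occ=0, LF[5]=C('o')+0=7+0=7
L[6]='$': occ=0, LF[6]=C('$')+0=0+0=0
L[7]='l': occ=2, LF[7]=C('l')+2=4+2=6
L[8]='p': occ=1, LF[8]=C('p')+1=9+1=10
L[9]='o': occ=1, LF[9]=C('o')+1=7+1=8
L[10]='i': occ=0, LF[10]=C('i')+0=3+0=3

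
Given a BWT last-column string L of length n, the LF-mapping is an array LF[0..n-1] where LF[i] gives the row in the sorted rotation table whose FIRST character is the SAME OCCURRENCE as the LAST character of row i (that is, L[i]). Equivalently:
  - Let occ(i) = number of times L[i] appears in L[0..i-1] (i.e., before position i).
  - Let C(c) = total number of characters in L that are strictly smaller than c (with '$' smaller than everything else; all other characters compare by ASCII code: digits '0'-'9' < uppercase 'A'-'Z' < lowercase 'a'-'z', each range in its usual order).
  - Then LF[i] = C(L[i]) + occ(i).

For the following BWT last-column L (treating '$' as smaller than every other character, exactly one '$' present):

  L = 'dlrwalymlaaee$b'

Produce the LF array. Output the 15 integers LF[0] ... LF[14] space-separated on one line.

Answer: 5 8 12 13 1 9 14 11 10 2 3 6 7 0 4

Derivation:
Char counts: '$':1, 'a':3, 'b':1, 'd':1, 'e':2, 'l':3, 'm':1, 'r':1, 'w':1, 'y':1
C (first-col start): C('$')=0, C('a')=1, C('b')=4, C('d')=5, C('e')=6, C('l')=8, C('m')=11, C('r')=12, C('w')=13, C('y')=14
L[0]='d': occ=0, LF[0]=C('d')+0=5+0=5
L[1]='l': occ=0, LF[1]=C('l')+0=8+0=8
L[2]='r': occ=0, LF[2]=C('r')+0=12+0=12
L[3]='w': occ=0, LF[3]=C('w')+0=13+0=13
L[4]='a': occ=0, LF[4]=C('a')+0=1+0=1
L[5]='l': occ=1, LF[5]=C('l')+1=8+1=9
L[6]='y': occ=0, LF[6]=C('y')+0=14+0=14
L[7]='m': occ=0, LF[7]=C('m')+0=11+0=11
L[8]='l': occ=2, LF[8]=C('l')+2=8+2=10
L[9]='a': occ=1, LF[9]=C('a')+1=1+1=2
L[10]='a': occ=2, LF[10]=C('a')+2=1+2=3
L[11]='e': occ=0, LF[11]=C('e')+0=6+0=6
L[12]='e': occ=1, LF[12]=C('e')+1=6+1=7
L[13]='$': occ=0, LF[13]=C('$')+0=0+0=0
L[14]='b': occ=0, LF[14]=C('b')+0=4+0=4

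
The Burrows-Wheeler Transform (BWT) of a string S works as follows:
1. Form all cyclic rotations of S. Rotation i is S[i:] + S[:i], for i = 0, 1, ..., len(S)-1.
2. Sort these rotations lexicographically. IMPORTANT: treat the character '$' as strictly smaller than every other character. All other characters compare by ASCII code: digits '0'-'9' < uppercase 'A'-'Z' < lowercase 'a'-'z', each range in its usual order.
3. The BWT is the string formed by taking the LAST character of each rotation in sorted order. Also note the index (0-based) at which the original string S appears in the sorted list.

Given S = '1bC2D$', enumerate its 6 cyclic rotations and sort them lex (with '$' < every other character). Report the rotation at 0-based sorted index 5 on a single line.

All 6 rotations (rotation i = S[i:]+S[:i]):
  rot[0] = 1bC2D$
  rot[1] = bC2D$1
  rot[2] = C2D$1b
  rot[3] = 2D$1bC
  rot[4] = D$1bC2
  rot[5] = $1bC2D
Sorted (with $ < everything):
  sorted[0] = $1bC2D
  sorted[1] = 1bC2D$
  sorted[2] = 2D$1bC
  sorted[3] = C2D$1b
  sorted[4] = D$1bC2
  sorted[5] = bC2D$1
sorted[5] = bC2D$1

Answer: bC2D$1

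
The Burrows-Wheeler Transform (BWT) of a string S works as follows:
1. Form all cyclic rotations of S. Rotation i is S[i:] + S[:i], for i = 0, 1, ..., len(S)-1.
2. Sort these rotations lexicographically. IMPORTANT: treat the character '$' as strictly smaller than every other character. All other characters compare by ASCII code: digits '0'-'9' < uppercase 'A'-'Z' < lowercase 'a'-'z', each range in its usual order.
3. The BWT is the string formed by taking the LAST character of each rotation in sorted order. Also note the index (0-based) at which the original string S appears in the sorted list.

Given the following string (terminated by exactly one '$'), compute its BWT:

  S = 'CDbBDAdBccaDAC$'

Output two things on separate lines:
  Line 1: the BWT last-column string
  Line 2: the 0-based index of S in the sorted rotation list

Answer: CDDbdA$aBCcDcBA
6

Derivation:
All 15 rotations (rotation i = S[i:]+S[:i]):
  rot[0] = CDbBDAdBccaDAC$
  rot[1] = DbBDAdBccaDAC$C
  rot[2] = bBDAdBccaDAC$CD
  rot[3] = BDAdBccaDAC$CDb
  rot[4] = DAdBccaDAC$CDbB
  rot[5] = AdBccaDAC$CDbBD
  rot[6] = dBccaDAC$CDbBDA
  rot[7] = BccaDAC$CDbBDAd
  rot[8] = ccaDAC$CDbBDAdB
  rot[9] = caDAC$CDbBDAdBc
  rot[10] = aDAC$CDbBDAdBcc
  rot[11] = DAC$CDbBDAdBcca
  rot[12] = AC$CDbBDAdBccaD
  rot[13] = C$CDbBDAdBccaDA
  rot[14] = $CDbBDAdBccaDAC
Sorted (with $ < everything):
  sorted[0] = $CDbBDAdBccaDAC  (last char: 'C')
  sorted[1] = AC$CDbBDAdBccaD  (last char: 'D')
  sorted[2] = AdBccaDAC$CDbBD  (last char: 'D')
  sorted[3] = BDAdBccaDAC$CDb  (last char: 'b')
  sorted[4] = BccaDAC$CDbBDAd  (last char: 'd')
  sorted[5] = C$CDbBDAdBccaDA  (last char: 'A')
  sorted[6] = CDbBDAdBccaDAC$  (last char: '$')
  sorted[7] = DAC$CDbBDAdBcca  (last char: 'a')
  sorted[8] = DAdBccaDAC$CDbB  (last char: 'B')
  sorted[9] = DbBDAdBccaDAC$C  (last char: 'C')
  sorted[10] = aDAC$CDbBDAdBcc  (last char: 'c')
  sorted[11] = bBDAdBccaDAC$CD  (last char: 'D')
  sorted[12] = caDAC$CDbBDAdBc  (last char: 'c')
  sorted[13] = ccaDAC$CDbBDAdB  (last char: 'B')
  sorted[14] = dBccaDAC$CDbBDA  (last char: 'A')
Last column: CDDbdA$aBCcDcBA
Original string S is at sorted index 6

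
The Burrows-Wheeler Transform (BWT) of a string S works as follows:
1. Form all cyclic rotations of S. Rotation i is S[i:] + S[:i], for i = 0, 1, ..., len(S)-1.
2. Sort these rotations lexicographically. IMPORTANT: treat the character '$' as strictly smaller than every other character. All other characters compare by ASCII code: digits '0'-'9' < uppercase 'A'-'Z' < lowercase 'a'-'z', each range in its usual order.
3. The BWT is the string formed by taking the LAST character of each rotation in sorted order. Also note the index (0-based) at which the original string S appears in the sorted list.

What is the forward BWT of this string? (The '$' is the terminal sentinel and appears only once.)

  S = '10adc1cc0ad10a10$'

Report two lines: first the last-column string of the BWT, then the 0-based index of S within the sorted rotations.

All 17 rotations (rotation i = S[i:]+S[:i]):
  rot[0] = 10adc1cc0ad10a10$
  rot[1] = 0adc1cc0ad10a10$1
  rot[2] = adc1cc0ad10a10$10
  rot[3] = dc1cc0ad10a10$10a
  rot[4] = c1cc0ad10a10$10ad
  rot[5] = 1cc0ad10a10$10adc
  rot[6] = cc0ad10a10$10adc1
  rot[7] = c0ad10a10$10adc1c
  rot[8] = 0ad10a10$10adc1cc
  rot[9] = ad10a10$10adc1cc0
  rot[10] = d10a10$10adc1cc0a
  rot[11] = 10a10$10adc1cc0ad
  rot[12] = 0a10$10adc1cc0ad1
  rot[13] = a10$10adc1cc0ad10
  rot[14] = 10$10adc1cc0ad10a
  rot[15] = 0$10adc1cc0ad10a1
  rot[16] = $10adc1cc0ad10a10
Sorted (with $ < everything):
  sorted[0] = $10adc1cc0ad10a10  (last char: '0')
  sorted[1] = 0$10adc1cc0ad10a1  (last char: '1')
  sorted[2] = 0a10$10adc1cc0ad1  (last char: '1')
  sorted[3] = 0ad10a10$10adc1cc  (last char: 'c')
  sorted[4] = 0adc1cc0ad10a10$1  (last char: '1')
  sorted[5] = 10$10adc1cc0ad10a  (last char: 'a')
  sorted[6] = 10a10$10adc1cc0ad  (last char: 'd')
  sorted[7] = 10adc1cc0ad10a10$  (last char: '$')
  sorted[8] = 1cc0ad10a10$10adc  (last char: 'c')
  sorted[9] = a10$10adc1cc0ad10  (last char: '0')
  sorted[10] = ad10a10$10adc1cc0  (last char: '0')
  sorted[11] = adc1cc0ad10a10$10  (last char: '0')
  sorted[12] = c0ad10a10$10adc1c  (last char: 'c')
  sorted[13] = c1cc0ad10a10$10ad  (last char: 'd')
  sorted[14] = cc0ad10a10$10adc1  (last char: '1')
  sorted[15] = d10a10$10adc1cc0a  (last char: 'a')
  sorted[16] = dc1cc0ad10a10$10a  (last char: 'a')
Last column: 011c1ad$c000cd1aa
Original string S is at sorted index 7

Answer: 011c1ad$c000cd1aa
7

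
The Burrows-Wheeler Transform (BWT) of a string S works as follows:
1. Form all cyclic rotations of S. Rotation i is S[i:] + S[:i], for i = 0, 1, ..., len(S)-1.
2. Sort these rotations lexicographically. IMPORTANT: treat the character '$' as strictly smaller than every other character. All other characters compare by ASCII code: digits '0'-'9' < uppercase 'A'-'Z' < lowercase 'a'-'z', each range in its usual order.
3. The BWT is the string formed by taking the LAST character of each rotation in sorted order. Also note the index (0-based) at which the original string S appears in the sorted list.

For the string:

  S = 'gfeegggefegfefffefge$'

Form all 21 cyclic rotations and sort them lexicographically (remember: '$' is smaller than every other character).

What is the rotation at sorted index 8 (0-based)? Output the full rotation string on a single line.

Answer: feegggefegfefffefge$g

Derivation:
All 21 rotations (rotation i = S[i:]+S[:i]):
  rot[0] = gfeegggefegfefffefge$
  rot[1] = feegggefegfefffefge$g
  rot[2] = eegggefegfefffefge$gf
  rot[3] = egggefegfefffefge$gfe
  rot[4] = gggefegfefffefge$gfee
  rot[5] = ggefegfefffefge$gfeeg
  rot[6] = gefegfefffefge$gfeegg
  rot[7] = efegfefffefge$gfeeggg
  rot[8] = fegfefffefge$gfeeggge
  rot[9] = egfefffefge$gfeegggef
  rot[10] = gfefffefge$gfeegggefe
  rot[11] = fefffefge$gfeegggefeg
  rot[12] = efffefge$gfeegggefegf
  rot[13] = fffefge$gfeegggefegfe
  rot[14] = ffefge$gfeegggefegfef
  rot[15] = fefge$gfeegggefegfeff
  rot[16] = efge$gfeegggefegfefff
  rot[17] = fge$gfeegggefegfefffe
  rot[18] = ge$gfeegggefegfefffef
  rot[19] = e$gfeegggefegfefffefg
  rot[20] = $gfeegggefegfefffefge
Sorted (with $ < everything):
  sorted[0] = $gfeegggefegfefffefge
  sorted[1] = e$gfeegggefegfefffefg
  sorted[2] = eegggefegfefffefge$gf
  sorted[3] = efegfefffefge$gfeeggg
  sorted[4] = efffefge$gfeegggefegf
  sorted[5] = efge$gfeegggefegfefff
  sorted[6] = egfefffefge$gfeegggef
  sorted[7] = egggefegfefffefge$gfe
  sorted[8] = feegggefegfefffefge$g
  sorted[9] = fefffefge$gfeegggefeg
  sorted[10] = fefge$gfeegggefegfeff
  sorted[11] = fegfefffefge$gfeeggge
  sorted[12] = ffefge$gfeegggefegfef
  sorted[13] = fffefge$gfeegggefegfe
  sorted[14] = fge$gfeegggefegfefffe
  sorted[15] = ge$gfeegggefegfefffef
  sorted[16] = gefegfefffefge$gfeegg
  sorted[17] = gfeegggefegfefffefge$
  sorted[18] = gfefffefge$gfeegggefe
  sorted[19] = ggefegfefffefge$gfeeg
  sorted[20] = gggefegfefffefge$gfee
sorted[8] = feegggefegfefffefge$g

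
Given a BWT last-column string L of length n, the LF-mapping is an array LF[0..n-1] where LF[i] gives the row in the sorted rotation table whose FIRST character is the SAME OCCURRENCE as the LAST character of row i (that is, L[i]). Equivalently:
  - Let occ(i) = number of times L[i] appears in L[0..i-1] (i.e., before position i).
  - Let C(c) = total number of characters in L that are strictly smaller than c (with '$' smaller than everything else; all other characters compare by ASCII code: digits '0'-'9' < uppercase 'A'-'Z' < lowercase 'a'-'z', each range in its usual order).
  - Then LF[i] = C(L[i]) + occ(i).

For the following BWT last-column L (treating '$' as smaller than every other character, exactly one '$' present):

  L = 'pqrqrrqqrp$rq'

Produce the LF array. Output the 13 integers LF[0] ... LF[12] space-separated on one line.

Char counts: '$':1, 'p':2, 'q':5, 'r':5
C (first-col start): C('$')=0, C('p')=1, C('q')=3, C('r')=8
L[0]='p': occ=0, LF[0]=C('p')+0=1+0=1
L[1]='q': occ=0, LF[1]=C('q')+0=3+0=3
L[2]='r': occ=0, LF[2]=C('r')+0=8+0=8
L[3]='q': occ=1, LF[3]=C('q')+1=3+1=4
L[4]='r': occ=1, LF[4]=C('r')+1=8+1=9
L[5]='r': occ=2, LF[5]=C('r')+2=8+2=10
L[6]='q': occ=2, LF[6]=C('q')+2=3+2=5
L[7]='q': occ=3, LF[7]=C('q')+3=3+3=6
L[8]='r': occ=3, LF[8]=C('r')+3=8+3=11
L[9]='p': occ=1, LF[9]=C('p')+1=1+1=2
L[10]='$': occ=0, LF[10]=C('$')+0=0+0=0
L[11]='r': occ=4, LF[11]=C('r')+4=8+4=12
L[12]='q': occ=4, LF[12]=C('q')+4=3+4=7

Answer: 1 3 8 4 9 10 5 6 11 2 0 12 7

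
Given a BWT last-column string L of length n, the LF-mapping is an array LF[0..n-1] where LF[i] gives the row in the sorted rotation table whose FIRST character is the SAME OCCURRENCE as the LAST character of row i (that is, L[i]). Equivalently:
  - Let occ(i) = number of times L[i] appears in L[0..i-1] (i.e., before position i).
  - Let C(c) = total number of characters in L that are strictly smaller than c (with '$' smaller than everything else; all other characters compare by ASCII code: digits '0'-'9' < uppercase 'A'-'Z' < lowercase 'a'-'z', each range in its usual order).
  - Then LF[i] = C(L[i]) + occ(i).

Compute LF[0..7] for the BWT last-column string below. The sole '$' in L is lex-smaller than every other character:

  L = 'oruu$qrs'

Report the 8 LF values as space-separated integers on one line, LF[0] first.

Answer: 1 3 6 7 0 2 4 5

Derivation:
Char counts: '$':1, 'o':1, 'q':1, 'r':2, 's':1, 'u':2
C (first-col start): C('$')=0, C('o')=1, C('q')=2, C('r')=3, C('s')=5, C('u')=6
L[0]='o': occ=0, LF[0]=C('o')+0=1+0=1
L[1]='r': occ=0, LF[1]=C('r')+0=3+0=3
L[2]='u': occ=0, LF[2]=C('u')+0=6+0=6
L[3]='u': occ=1, LF[3]=C('u')+1=6+1=7
L[4]='$': occ=0, LF[4]=C('$')+0=0+0=0
L[5]='q': occ=0, LF[5]=C('q')+0=2+0=2
L[6]='r': occ=1, LF[6]=C('r')+1=3+1=4
L[7]='s': occ=0, LF[7]=C('s')+0=5+0=5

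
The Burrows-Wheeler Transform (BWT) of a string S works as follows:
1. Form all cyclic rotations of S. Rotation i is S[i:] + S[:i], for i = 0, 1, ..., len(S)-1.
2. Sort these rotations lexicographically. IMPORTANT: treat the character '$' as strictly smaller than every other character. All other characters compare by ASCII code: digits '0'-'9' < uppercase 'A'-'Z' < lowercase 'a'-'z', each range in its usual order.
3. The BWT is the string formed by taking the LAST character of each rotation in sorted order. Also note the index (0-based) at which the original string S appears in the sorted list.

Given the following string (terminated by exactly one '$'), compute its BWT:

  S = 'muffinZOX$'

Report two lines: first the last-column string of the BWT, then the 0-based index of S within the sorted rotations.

All 10 rotations (rotation i = S[i:]+S[:i]):
  rot[0] = muffinZOX$
  rot[1] = uffinZOX$m
  rot[2] = ffinZOX$mu
  rot[3] = finZOX$muf
  rot[4] = inZOX$muff
  rot[5] = nZOX$muffi
  rot[6] = ZOX$muffin
  rot[7] = OX$muffinZ
  rot[8] = X$muffinZO
  rot[9] = $muffinZOX
Sorted (with $ < everything):
  sorted[0] = $muffinZOX  (last char: 'X')
  sorted[1] = OX$muffinZ  (last char: 'Z')
  sorted[2] = X$muffinZO  (last char: 'O')
  sorted[3] = ZOX$muffin  (last char: 'n')
  sorted[4] = ffinZOX$mu  (last char: 'u')
  sorted[5] = finZOX$muf  (last char: 'f')
  sorted[6] = inZOX$muff  (last char: 'f')
  sorted[7] = muffinZOX$  (last char: '$')
  sorted[8] = nZOX$muffi  (last char: 'i')
  sorted[9] = uffinZOX$m  (last char: 'm')
Last column: XZOnuff$im
Original string S is at sorted index 7

Answer: XZOnuff$im
7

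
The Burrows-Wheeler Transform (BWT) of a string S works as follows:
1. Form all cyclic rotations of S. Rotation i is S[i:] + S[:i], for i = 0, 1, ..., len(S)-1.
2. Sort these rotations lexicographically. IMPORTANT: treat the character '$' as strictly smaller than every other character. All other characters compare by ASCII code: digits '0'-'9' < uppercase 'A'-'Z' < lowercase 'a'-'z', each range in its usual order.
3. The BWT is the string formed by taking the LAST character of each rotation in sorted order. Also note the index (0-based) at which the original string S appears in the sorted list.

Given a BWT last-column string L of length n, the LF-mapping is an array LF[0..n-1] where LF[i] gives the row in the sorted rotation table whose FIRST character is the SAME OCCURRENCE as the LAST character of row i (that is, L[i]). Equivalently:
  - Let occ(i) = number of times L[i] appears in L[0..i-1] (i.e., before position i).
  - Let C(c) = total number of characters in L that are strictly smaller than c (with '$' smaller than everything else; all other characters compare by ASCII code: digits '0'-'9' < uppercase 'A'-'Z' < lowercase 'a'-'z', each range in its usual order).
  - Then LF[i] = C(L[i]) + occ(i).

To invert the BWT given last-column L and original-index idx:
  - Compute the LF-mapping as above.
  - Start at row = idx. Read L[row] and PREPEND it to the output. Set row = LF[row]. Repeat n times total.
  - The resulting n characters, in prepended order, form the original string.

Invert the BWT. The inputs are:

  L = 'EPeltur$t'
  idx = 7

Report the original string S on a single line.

Answer: turtlePE$

Derivation:
LF mapping: 1 2 3 4 6 8 5 0 7
Walk LF starting at row 7, prepending L[row]:
  step 1: row=7, L[7]='$', prepend. Next row=LF[7]=0
  step 2: row=0, L[0]='E', prepend. Next row=LF[0]=1
  step 3: row=1, L[1]='P', prepend. Next row=LF[1]=2
  step 4: row=2, L[2]='e', prepend. Next row=LF[2]=3
  step 5: row=3, L[3]='l', prepend. Next row=LF[3]=4
  step 6: row=4, L[4]='t', prepend. Next row=LF[4]=6
  step 7: row=6, L[6]='r', prepend. Next row=LF[6]=5
  step 8: row=5, L[5]='u', prepend. Next row=LF[5]=8
  step 9: row=8, L[8]='t', prepend. Next row=LF[8]=7
Reversed output: turtlePE$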